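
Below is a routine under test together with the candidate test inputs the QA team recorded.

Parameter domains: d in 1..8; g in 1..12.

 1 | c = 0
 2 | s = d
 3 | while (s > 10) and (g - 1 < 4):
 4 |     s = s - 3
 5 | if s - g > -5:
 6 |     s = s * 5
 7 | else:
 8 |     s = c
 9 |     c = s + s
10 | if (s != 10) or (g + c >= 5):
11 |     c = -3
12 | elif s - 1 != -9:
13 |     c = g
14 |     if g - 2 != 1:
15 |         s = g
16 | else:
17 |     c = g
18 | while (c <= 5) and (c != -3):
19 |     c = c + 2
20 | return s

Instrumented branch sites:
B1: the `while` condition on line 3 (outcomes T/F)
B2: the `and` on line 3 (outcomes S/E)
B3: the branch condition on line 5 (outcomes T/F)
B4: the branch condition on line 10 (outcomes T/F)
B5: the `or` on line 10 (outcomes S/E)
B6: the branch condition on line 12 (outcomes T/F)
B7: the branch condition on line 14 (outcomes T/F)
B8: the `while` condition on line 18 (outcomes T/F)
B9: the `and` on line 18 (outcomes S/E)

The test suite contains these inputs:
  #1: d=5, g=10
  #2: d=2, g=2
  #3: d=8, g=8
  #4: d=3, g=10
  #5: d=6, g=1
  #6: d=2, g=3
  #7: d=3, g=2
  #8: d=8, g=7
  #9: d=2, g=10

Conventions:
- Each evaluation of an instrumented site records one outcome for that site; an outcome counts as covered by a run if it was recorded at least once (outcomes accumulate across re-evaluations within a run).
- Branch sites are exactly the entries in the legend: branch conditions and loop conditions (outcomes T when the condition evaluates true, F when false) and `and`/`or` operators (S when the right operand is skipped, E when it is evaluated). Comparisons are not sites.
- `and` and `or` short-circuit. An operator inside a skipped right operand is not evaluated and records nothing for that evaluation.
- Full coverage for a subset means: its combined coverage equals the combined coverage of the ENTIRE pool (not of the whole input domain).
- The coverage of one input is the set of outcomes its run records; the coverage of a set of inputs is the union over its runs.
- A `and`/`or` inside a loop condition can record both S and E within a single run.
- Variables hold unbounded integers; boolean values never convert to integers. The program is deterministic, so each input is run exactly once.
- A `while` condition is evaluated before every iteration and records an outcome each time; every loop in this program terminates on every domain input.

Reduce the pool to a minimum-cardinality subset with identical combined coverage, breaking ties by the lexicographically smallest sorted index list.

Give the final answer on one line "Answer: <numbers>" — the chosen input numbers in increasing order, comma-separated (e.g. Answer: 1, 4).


run #1 (d=5, g=10) runs B2->S, B1->F, B3->F, B5->S, B4->T, B9->E, B8->F; records B1=F, B2=S, B3=F, B4=T, B5=S, B8=F, B9=E
run #2 (d=2, g=2) runs B2->S, B1->F, B3->T, B5->E, B4->F, B6->T, B7->T, B9->E, B8->T, B9->E, B8->T, B9->S, B8->F; records B1=F, B2=S, B3=T, B4=F, B5=E, B6=T, B7=T, B8=T, B8=F, B9=S, B9=E
run #3 (d=8, g=8) runs B2->S, B1->F, B3->T, B5->S, B4->T, B9->E, B8->F; records B1=F, B2=S, B3=T, B4=T, B5=S, B8=F, B9=E
run #4 (d=3, g=10) runs B2->S, B1->F, B3->F, B5->S, B4->T, B9->E, B8->F; records B1=F, B2=S, B3=F, B4=T, B5=S, B8=F, B9=E
run #5 (d=6, g=1) runs B2->S, B1->F, B3->T, B5->S, B4->T, B9->E, B8->F; records B1=F, B2=S, B3=T, B4=T, B5=S, B8=F, B9=E
run #6 (d=2, g=3) runs B2->S, B1->F, B3->T, B5->E, B4->F, B6->T, B7->F, B9->E, B8->T, B9->E, B8->T, B9->S, B8->F; records B1=F, B2=S, B3=T, B4=F, B5=E, B6=T, B7=F, B8=T, B8=F, B9=S, B9=E
run #7 (d=3, g=2) runs B2->S, B1->F, B3->T, B5->S, B4->T, B9->E, B8->F; records B1=F, B2=S, B3=T, B4=T, B5=S, B8=F, B9=E
run #8 (d=8, g=7) runs B2->S, B1->F, B3->T, B5->S, B4->T, B9->E, B8->F; records B1=F, B2=S, B3=T, B4=T, B5=S, B8=F, B9=E
run #9 (d=2, g=10) runs B2->S, B1->F, B3->F, B5->S, B4->T, B9->E, B8->F; records B1=F, B2=S, B3=F, B4=T, B5=S, B8=F, B9=E
together the pool reaches 15 outcomes: B1=F, B2=S, B3=T, B3=F, B4=T, B4=F, B5=S, B5=E, B6=T, B7=T, B7=F, B8=T, B8=F, B9=S, B9=E
checked all size-1 subsets: none covers 15 outcomes (max 11/15)
checked all size-2 subsets: none covers 15 outcomes (max 14/15)
at size 3, {1, 2, 6} reaches all 15 outcomes; every lexicographically earlier size-3 subset fails
Answer: 1, 2, 6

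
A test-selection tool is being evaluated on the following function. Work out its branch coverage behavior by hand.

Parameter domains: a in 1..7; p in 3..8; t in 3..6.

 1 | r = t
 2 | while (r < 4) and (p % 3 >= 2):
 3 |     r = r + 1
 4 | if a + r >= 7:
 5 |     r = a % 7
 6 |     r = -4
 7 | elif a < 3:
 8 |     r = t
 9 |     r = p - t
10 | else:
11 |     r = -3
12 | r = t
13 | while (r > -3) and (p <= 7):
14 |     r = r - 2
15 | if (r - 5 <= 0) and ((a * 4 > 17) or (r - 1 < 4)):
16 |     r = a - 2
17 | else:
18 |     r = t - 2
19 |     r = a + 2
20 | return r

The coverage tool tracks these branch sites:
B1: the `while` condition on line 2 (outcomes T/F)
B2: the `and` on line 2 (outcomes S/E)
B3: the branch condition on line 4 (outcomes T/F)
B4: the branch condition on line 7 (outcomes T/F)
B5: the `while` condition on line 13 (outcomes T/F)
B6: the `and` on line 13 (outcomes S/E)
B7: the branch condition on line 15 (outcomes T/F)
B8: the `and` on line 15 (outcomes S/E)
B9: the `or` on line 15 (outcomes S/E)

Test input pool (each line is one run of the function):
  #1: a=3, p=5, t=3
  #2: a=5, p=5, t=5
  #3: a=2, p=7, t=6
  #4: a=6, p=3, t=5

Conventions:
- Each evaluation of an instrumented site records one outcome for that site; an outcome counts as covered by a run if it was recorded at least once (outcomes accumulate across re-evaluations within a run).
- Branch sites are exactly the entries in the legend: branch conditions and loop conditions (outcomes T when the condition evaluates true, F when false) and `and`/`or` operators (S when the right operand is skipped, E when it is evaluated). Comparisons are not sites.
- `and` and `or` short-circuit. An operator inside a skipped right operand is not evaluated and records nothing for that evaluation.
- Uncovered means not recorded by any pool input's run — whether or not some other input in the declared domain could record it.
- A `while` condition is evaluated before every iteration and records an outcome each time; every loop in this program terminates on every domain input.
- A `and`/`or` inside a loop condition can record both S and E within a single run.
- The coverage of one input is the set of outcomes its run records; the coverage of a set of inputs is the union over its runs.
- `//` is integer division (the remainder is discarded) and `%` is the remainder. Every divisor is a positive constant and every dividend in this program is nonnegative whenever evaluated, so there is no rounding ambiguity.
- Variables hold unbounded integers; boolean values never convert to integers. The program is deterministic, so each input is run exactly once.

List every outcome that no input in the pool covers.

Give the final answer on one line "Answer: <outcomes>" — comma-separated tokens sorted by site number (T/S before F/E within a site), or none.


run #1 (a=3, p=5, t=3) runs B2->E, B1->T, B2->S, B1->F, B3->T, B6->E, B5->T, B6->E, B5->T, B6->E, B5->T, B6->S, B5->F, B8->E, ...; records B1=T, B1=F, B2=S, B2=E, B3=T, B5=T, B5=F, B6=S, B6=E, B7=T, B8=E, B9=E
run #2 (a=5, p=5, t=5) runs B2->S, B1->F, B3->T, B6->E, B5->T, B6->E, B5->T, B6->E, B5->T, B6->E, B5->T, B6->S, B5->F, B8->E, ...; records B1=F, B2=S, B3=T, B5=T, B5=F, B6=S, B6=E, B7=T, B8=E, B9=S
run #3 (a=2, p=7, t=6) runs B2->S, B1->F, B3->T, B6->E, B5->T, B6->E, B5->T, B6->E, B5->T, B6->E, B5->T, B6->E, B5->T, B6->S, ...; records B1=F, B2=S, B3=T, B5=T, B5=F, B6=S, B6=E, B7=T, B8=E, B9=E
run #4 (a=6, p=3, t=5) runs B2->S, B1->F, B3->T, B6->E, B5->T, B6->E, B5->T, B6->E, B5->T, B6->E, B5->T, B6->S, B5->F, B8->E, ...; records B1=F, B2=S, B3=T, B5=T, B5=F, B6=S, B6=E, B7=T, B8=E, B9=S
union over the pool: B1=T, B1=F, B2=S, B2=E, B3=T, B5=T, B5=F, B6=S, B6=E, B7=T, B8=E, B9=S, B9=E
uncovered (5 of 18): B3=F, B4=T, B4=F, B7=F, B8=S
Answer: B3=F, B4=T, B4=F, B7=F, B8=S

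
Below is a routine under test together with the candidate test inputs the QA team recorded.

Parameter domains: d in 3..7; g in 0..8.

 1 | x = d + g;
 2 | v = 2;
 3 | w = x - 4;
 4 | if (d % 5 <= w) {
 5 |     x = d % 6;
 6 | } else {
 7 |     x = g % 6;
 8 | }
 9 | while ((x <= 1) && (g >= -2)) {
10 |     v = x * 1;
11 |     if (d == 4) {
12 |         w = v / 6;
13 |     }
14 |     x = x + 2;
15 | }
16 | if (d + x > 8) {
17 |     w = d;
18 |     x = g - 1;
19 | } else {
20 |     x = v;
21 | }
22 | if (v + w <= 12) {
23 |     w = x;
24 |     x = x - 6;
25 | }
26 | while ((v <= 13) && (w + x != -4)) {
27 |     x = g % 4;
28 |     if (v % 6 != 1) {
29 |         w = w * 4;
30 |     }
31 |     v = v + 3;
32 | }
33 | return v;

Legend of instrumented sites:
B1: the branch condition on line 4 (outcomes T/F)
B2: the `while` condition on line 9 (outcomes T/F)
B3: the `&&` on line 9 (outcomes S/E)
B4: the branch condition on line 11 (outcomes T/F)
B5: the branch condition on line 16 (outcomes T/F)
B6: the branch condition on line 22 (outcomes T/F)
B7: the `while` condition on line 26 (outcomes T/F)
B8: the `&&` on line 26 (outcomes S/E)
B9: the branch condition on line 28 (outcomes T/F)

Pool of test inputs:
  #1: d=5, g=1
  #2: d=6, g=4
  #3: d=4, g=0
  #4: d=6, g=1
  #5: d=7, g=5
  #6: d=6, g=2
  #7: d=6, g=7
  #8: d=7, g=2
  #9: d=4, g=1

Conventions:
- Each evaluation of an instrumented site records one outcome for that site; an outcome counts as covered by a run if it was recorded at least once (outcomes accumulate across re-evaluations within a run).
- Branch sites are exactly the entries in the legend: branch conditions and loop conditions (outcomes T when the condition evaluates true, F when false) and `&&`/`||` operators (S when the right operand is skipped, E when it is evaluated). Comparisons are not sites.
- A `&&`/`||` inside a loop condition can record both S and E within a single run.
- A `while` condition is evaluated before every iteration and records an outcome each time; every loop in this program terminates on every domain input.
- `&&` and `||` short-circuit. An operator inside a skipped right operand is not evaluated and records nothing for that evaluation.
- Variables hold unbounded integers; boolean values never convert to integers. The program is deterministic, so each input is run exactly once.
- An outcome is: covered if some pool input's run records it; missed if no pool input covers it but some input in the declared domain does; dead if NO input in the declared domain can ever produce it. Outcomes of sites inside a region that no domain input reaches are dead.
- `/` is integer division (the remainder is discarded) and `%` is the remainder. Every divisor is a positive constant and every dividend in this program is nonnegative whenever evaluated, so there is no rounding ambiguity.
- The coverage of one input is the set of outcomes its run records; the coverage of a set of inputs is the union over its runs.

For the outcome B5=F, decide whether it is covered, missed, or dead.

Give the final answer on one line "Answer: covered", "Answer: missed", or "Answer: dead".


B5=F is recorded by pool input(s) 2, 3, 4, 6, 7, 9 -> covered
Answer: covered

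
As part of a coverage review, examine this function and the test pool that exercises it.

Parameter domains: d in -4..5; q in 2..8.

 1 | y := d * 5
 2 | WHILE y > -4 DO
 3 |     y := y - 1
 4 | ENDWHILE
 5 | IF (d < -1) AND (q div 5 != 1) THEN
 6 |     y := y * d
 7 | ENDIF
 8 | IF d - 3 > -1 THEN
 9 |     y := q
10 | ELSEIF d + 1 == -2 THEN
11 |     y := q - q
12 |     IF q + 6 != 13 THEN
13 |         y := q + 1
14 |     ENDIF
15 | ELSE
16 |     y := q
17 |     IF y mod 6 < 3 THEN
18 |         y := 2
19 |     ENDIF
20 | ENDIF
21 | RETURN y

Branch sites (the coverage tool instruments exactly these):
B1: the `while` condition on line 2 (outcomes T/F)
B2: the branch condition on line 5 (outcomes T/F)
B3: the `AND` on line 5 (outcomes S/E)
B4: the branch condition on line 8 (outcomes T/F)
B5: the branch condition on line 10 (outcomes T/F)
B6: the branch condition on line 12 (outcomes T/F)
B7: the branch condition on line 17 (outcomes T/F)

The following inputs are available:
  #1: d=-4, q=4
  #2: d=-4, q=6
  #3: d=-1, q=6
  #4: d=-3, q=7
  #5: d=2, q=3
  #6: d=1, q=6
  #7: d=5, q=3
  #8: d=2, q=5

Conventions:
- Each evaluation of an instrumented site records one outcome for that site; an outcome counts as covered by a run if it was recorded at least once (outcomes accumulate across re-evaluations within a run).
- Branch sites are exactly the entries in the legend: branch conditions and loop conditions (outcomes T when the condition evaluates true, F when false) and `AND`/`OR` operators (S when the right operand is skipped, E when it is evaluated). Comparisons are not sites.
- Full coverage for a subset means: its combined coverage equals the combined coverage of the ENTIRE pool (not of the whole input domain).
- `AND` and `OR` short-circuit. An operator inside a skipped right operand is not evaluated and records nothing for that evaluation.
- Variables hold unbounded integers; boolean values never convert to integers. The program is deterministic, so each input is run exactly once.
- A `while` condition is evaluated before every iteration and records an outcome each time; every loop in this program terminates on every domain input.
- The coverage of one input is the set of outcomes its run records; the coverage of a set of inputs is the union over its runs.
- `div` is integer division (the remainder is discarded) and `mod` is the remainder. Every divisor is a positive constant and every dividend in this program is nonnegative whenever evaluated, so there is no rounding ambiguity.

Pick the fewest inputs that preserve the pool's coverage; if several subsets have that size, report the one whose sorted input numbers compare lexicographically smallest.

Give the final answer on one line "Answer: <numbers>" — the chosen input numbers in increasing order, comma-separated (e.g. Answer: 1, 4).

run #1 (d=-4, q=4) records B1=F, B2=T, B3=E, B4=F, B5=F, B7=F
run #2 (d=-4, q=6) records B1=F, B2=F, B3=E, B4=F, B5=F, B7=T
run #3 (d=-1, q=6) records B1=F, B2=F, B3=S, B4=F, B5=F, B7=T
run #4 (d=-3, q=7) records B1=F, B2=F, B3=E, B4=F, B5=T, B6=F
run #5 (d=2, q=3) records B1=T, B1=F, B2=F, B3=S, B4=F, B5=F, B7=F
run #6 (d=1, q=6) records B1=T, B1=F, B2=F, B3=S, B4=F, B5=F, B7=T
run #7 (d=5, q=3) records B1=T, B1=F, B2=F, B3=S, B4=T
run #8 (d=2, q=5) records B1=T, B1=F, B2=F, B3=S, B4=F, B5=F, B7=F
pool-wide coverage (13 outcomes): B1=T, B1=F, B2=T, B2=F, B3=S, B3=E, B4=T, B4=F, B5=T, B5=F, B6=F, B7=T, B7=F
no size-1 subset reaches all 13 outcomes (best union: 7/13)
no size-2 subset reaches all 13 outcomes (best union: 10/13)
no size-3 subset reaches all 13 outcomes (best union: 12/13)
size 4: inputs {1, 2, 4, 7} cover all 13 outcomes, and no lexicographically smaller subset of this size does

Answer: 1, 2, 4, 7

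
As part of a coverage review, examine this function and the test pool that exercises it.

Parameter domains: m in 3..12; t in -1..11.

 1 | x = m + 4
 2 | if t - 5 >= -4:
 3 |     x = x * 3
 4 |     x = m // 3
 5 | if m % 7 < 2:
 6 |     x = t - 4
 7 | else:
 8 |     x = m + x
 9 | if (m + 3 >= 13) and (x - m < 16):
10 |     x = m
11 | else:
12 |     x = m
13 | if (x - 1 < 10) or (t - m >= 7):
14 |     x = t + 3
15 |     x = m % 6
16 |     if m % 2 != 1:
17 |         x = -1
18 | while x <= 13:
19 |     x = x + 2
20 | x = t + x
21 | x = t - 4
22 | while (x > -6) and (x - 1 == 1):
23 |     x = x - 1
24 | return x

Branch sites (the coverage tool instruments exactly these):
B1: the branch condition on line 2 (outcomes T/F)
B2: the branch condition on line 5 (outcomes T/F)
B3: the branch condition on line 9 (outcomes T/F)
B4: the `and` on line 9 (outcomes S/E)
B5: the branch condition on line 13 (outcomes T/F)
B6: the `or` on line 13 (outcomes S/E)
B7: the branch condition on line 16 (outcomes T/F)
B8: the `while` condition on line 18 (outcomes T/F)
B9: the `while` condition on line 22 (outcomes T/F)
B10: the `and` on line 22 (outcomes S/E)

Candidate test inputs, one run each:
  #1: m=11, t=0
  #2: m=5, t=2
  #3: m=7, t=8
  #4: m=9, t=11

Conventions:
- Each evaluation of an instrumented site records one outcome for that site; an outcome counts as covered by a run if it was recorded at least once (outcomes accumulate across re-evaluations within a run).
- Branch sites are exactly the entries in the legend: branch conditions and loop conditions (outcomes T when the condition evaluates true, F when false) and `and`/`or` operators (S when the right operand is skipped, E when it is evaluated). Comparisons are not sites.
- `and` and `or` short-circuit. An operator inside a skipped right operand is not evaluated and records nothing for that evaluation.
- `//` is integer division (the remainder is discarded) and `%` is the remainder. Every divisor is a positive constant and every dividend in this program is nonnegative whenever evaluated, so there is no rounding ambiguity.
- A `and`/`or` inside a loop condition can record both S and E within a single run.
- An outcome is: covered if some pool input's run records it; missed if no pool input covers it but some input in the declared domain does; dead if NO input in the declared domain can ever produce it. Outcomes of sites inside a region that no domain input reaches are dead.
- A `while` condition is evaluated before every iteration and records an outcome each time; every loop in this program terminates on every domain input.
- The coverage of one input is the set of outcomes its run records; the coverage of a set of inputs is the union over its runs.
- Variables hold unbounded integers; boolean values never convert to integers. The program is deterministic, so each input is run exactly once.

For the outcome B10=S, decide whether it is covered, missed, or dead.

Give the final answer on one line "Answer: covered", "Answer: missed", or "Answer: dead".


no pool input records B10=S
checking all 130 inputs in the declared domain: B10=S is never recorded -> dead
Answer: dead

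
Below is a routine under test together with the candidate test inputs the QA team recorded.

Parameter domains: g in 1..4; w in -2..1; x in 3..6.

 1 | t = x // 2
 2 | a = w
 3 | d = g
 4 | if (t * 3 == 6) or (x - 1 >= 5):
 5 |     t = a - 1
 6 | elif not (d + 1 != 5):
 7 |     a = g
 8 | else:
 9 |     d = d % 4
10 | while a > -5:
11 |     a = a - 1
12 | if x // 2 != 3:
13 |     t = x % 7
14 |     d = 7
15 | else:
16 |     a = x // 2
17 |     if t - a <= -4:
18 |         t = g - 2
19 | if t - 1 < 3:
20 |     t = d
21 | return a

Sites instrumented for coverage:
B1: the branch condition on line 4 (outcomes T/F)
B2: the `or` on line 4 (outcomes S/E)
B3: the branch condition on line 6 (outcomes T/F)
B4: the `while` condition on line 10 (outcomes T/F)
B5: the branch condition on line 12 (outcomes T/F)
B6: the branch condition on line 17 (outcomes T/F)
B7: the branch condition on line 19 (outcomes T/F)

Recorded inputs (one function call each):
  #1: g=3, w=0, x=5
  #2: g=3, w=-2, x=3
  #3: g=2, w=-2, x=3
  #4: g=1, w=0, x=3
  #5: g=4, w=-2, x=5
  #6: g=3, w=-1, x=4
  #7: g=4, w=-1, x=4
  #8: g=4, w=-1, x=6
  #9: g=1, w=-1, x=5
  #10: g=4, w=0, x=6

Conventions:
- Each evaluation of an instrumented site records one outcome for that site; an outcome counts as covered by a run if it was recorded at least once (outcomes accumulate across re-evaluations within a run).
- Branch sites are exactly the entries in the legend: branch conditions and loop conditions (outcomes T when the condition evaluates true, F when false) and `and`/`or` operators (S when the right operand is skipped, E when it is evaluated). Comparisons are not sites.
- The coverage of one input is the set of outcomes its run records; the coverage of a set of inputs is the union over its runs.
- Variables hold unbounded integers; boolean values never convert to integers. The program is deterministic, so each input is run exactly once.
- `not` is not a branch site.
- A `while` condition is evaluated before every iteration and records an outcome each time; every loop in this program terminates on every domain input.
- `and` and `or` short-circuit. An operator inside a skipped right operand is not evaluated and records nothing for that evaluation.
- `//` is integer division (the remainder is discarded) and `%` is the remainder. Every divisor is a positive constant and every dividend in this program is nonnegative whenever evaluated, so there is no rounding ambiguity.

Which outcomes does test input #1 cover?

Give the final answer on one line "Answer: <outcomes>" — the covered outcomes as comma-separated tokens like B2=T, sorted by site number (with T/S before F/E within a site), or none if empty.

Simulating input #1 (g=3, w=0, x=5) step by step:
  B2->S, B1->T, B4->T, B4->T, B4->T, B4->T, B4->T, B4->F, B5->T, B7->F
distinct outcomes covered: B1=T, B2=S, B4=T, B4=F, B5=T, B7=F

Answer: B1=T, B2=S, B4=T, B4=F, B5=T, B7=F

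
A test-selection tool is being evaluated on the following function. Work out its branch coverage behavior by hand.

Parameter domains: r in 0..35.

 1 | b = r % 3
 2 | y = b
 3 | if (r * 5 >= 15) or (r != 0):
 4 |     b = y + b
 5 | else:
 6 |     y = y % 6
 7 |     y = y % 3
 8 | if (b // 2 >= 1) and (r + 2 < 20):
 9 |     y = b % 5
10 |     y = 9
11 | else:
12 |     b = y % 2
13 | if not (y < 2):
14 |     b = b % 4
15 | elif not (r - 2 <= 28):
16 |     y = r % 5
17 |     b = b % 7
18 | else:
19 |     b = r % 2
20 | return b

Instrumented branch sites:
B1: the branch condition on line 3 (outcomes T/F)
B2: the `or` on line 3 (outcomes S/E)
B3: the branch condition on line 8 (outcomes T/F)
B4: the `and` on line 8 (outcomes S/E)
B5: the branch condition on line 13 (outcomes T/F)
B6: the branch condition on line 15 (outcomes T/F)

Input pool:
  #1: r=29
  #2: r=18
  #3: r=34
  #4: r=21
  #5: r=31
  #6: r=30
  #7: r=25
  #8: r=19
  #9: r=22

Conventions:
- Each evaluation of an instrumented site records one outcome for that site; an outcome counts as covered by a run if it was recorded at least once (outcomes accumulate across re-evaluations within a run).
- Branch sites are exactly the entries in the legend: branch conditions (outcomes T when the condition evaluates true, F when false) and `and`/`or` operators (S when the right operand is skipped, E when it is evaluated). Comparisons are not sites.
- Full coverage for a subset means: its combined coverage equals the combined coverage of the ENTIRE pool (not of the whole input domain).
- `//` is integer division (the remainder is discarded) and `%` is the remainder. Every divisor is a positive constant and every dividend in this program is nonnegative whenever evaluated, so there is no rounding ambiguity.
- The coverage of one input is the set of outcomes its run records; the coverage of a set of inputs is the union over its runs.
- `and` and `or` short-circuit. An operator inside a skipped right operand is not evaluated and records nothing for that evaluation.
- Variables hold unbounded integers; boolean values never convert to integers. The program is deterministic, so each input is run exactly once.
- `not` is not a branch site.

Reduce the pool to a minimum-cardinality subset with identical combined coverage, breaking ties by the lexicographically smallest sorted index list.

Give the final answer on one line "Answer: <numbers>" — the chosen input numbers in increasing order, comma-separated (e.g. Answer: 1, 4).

input #1 (r=29): events B2->S, B1->T, B4->E, B3->F, B5->T; covers B1=T, B2=S, B3=F, B4=E, B5=T
input #2 (r=18): events B2->S, B1->T, B4->S, B3->F, B5->F, B6->F; covers B1=T, B2=S, B3=F, B4=S, B5=F, B6=F
input #3 (r=34): events B2->S, B1->T, B4->E, B3->F, B5->F, B6->T; covers B1=T, B2=S, B3=F, B4=E, B5=F, B6=T
input #4 (r=21): events B2->S, B1->T, B4->S, B3->F, B5->F, B6->F; covers B1=T, B2=S, B3=F, B4=S, B5=F, B6=F
input #5 (r=31): events B2->S, B1->T, B4->E, B3->F, B5->F, B6->T; covers B1=T, B2=S, B3=F, B4=E, B5=F, B6=T
input #6 (r=30): events B2->S, B1->T, B4->S, B3->F, B5->F, B6->F; covers B1=T, B2=S, B3=F, B4=S, B5=F, B6=F
input #7 (r=25): events B2->S, B1->T, B4->E, B3->F, B5->F, B6->F; covers B1=T, B2=S, B3=F, B4=E, B5=F, B6=F
input #8 (r=19): events B2->S, B1->T, B4->E, B3->F, B5->F, B6->F; covers B1=T, B2=S, B3=F, B4=E, B5=F, B6=F
input #9 (r=22): events B2->S, B1->T, B4->E, B3->F, B5->F, B6->F; covers B1=T, B2=S, B3=F, B4=E, B5=F, B6=F
pool-wide coverage (9 outcomes): B1=T, B2=S, B3=F, B4=S, B4=E, B5=T, B5=F, B6=T, B6=F
no size-1 subset reaches all 9 outcomes (best union: 6/9)
no size-2 subset reaches all 9 outcomes (best union: 8/9)
inputs {1, 2, 3} (size 3) cover everything; no size-3 subset with a lexicographically smaller index list covers all 9

Answer: 1, 2, 3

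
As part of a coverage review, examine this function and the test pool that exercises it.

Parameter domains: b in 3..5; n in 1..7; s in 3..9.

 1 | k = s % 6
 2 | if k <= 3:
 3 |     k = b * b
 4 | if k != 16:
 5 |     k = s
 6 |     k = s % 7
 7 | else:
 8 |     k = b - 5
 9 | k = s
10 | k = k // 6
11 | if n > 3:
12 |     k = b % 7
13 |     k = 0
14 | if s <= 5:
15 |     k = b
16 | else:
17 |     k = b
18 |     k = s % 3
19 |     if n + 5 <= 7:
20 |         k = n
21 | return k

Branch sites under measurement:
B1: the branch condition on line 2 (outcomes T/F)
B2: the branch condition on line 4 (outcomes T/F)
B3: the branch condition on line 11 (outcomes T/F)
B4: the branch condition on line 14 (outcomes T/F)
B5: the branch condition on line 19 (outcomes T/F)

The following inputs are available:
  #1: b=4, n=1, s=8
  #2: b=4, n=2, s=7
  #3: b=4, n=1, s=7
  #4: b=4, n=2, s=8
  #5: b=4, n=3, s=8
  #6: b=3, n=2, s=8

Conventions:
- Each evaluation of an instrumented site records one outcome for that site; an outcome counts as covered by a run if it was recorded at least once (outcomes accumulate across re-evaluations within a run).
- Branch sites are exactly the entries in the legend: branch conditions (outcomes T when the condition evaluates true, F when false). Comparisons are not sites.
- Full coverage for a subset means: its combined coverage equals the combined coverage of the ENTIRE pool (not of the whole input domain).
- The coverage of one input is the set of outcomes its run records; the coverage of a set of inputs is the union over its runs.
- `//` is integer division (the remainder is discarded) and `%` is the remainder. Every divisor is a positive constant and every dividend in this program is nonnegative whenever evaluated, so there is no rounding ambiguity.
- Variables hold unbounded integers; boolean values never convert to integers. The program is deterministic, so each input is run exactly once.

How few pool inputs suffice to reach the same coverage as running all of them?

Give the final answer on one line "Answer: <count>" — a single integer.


#1 (b=4, n=1, s=8) -> covered: B1=T, B2=F, B3=F, B4=F, B5=T
#2 (b=4, n=2, s=7) -> covered: B1=T, B2=F, B3=F, B4=F, B5=T
#3 (b=4, n=1, s=7) -> covered: B1=T, B2=F, B3=F, B4=F, B5=T
#4 (b=4, n=2, s=8) -> covered: B1=T, B2=F, B3=F, B4=F, B5=T
#5 (b=4, n=3, s=8) -> covered: B1=T, B2=F, B3=F, B4=F, B5=F
#6 (b=3, n=2, s=8) -> covered: B1=T, B2=T, B3=F, B4=F, B5=T
union over all inputs: B1=T, B2=T, B2=F, B3=F, B4=F, B5=T, B5=F (7 outcomes)
every size-1 subset falls short of the 7 outcomes (best: 5/7)
inputs {5, 6} (size 2) cover everything; no size-2 subset with a lexicographically smaller index list covers all 7
Answer: 2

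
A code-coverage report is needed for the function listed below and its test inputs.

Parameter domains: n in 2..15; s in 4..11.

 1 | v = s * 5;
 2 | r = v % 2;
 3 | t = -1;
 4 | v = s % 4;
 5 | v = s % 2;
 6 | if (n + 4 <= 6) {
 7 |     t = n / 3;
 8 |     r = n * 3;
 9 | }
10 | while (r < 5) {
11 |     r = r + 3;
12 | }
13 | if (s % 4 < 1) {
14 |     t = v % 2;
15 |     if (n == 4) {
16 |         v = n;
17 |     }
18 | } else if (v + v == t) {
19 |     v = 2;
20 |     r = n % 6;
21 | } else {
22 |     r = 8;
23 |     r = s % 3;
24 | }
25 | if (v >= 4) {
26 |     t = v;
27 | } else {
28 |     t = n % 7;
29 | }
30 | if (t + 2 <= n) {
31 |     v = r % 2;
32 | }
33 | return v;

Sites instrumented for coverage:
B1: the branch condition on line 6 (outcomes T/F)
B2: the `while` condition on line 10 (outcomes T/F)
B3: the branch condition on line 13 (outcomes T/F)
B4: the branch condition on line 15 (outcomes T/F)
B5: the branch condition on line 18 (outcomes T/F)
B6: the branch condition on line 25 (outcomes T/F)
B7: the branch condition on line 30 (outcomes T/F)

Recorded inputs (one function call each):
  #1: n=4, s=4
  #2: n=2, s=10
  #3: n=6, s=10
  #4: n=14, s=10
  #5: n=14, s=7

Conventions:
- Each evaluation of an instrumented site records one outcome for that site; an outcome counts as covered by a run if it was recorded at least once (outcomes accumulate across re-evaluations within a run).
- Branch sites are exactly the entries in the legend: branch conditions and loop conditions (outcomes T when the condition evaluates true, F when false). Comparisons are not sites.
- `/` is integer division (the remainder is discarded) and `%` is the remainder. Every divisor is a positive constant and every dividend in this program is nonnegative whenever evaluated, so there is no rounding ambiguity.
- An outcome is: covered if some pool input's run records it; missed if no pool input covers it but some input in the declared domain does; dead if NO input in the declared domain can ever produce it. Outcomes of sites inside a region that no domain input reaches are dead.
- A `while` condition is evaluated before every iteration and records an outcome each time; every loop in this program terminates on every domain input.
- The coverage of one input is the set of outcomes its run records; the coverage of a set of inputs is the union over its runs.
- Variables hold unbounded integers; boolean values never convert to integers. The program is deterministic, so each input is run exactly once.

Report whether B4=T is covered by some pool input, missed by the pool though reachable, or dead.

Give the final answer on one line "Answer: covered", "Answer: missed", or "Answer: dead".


B4=T is recorded by pool input(s) 1 -> covered
Answer: covered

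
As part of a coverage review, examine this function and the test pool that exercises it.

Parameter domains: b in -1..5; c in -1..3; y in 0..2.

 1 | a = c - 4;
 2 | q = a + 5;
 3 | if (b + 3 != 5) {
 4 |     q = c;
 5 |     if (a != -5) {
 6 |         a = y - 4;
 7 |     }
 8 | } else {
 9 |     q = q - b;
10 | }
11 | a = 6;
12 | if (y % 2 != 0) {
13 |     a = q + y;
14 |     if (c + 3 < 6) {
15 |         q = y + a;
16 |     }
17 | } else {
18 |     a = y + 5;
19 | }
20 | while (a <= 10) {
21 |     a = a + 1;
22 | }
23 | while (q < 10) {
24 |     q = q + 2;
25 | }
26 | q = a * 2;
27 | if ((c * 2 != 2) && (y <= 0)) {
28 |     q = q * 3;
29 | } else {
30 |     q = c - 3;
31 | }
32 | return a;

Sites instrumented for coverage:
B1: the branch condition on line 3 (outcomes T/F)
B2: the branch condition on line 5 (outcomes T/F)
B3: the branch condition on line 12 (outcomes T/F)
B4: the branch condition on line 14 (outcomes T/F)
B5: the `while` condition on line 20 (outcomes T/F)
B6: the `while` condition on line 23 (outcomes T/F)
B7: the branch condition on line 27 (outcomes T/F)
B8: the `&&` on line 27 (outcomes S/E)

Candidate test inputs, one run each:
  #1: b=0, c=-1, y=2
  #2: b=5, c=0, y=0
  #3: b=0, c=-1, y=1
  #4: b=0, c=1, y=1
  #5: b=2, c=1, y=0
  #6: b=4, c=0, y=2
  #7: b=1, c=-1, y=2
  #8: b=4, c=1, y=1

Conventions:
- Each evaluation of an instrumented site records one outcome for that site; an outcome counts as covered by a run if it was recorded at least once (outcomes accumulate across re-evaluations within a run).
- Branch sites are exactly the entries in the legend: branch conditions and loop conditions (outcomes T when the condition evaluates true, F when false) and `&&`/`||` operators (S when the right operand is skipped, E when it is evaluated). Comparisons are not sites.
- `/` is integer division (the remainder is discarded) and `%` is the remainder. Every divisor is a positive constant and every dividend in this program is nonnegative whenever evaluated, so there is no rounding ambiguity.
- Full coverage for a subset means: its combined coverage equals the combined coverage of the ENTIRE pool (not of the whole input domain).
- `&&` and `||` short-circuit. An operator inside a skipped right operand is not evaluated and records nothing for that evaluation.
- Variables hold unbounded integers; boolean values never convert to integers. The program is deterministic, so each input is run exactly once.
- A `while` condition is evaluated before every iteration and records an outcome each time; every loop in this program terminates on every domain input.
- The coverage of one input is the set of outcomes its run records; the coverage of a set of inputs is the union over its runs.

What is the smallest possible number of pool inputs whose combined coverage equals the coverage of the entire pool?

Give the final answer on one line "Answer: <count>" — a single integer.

run #1 (b=0, c=-1, y=2) records B1=T, B2=F, B3=F, B5=T, B5=F, B6=T, B6=F, B7=F, B8=E
run #2 (b=5, c=0, y=0) records B1=T, B2=T, B3=F, B5=T, B5=F, B6=T, B6=F, B7=T, B8=E
run #3 (b=0, c=-1, y=1) records B1=T, B2=F, B3=T, B4=T, B5=T, B5=F, B6=T, B6=F, B7=F, B8=E
run #4 (b=0, c=1, y=1) records B1=T, B2=T, B3=T, B4=T, B5=T, B5=F, B6=T, B6=F, B7=F, B8=S
run #5 (b=2, c=1, y=0) records B1=F, B3=F, B5=T, B5=F, B6=T, B6=F, B7=F, B8=S
run #6 (b=4, c=0, y=2) records B1=T, B2=T, B3=F, B5=T, B5=F, B6=T, B6=F, B7=F, B8=E
run #7 (b=1, c=-1, y=2) records B1=T, B2=F, B3=F, B5=T, B5=F, B6=T, B6=F, B7=F, B8=E
run #8 (b=4, c=1, y=1) records B1=T, B2=T, B3=T, B4=T, B5=T, B5=F, B6=T, B6=F, B7=F, B8=S
together the pool reaches 15 outcomes: B1=T, B1=F, B2=T, B2=F, B3=T, B3=F, B4=T, B5=T, B5=F, B6=T, B6=F, B7=T, B7=F, B8=S, B8=E
no size-1 subset reaches all 15 outcomes (best union: 10/15)
no size-2 subset reaches all 15 outcomes (best union: 13/15)
at size 3, {2, 3, 5} reaches all 15 outcomes; every lexicographically earlier size-3 subset fails

Answer: 3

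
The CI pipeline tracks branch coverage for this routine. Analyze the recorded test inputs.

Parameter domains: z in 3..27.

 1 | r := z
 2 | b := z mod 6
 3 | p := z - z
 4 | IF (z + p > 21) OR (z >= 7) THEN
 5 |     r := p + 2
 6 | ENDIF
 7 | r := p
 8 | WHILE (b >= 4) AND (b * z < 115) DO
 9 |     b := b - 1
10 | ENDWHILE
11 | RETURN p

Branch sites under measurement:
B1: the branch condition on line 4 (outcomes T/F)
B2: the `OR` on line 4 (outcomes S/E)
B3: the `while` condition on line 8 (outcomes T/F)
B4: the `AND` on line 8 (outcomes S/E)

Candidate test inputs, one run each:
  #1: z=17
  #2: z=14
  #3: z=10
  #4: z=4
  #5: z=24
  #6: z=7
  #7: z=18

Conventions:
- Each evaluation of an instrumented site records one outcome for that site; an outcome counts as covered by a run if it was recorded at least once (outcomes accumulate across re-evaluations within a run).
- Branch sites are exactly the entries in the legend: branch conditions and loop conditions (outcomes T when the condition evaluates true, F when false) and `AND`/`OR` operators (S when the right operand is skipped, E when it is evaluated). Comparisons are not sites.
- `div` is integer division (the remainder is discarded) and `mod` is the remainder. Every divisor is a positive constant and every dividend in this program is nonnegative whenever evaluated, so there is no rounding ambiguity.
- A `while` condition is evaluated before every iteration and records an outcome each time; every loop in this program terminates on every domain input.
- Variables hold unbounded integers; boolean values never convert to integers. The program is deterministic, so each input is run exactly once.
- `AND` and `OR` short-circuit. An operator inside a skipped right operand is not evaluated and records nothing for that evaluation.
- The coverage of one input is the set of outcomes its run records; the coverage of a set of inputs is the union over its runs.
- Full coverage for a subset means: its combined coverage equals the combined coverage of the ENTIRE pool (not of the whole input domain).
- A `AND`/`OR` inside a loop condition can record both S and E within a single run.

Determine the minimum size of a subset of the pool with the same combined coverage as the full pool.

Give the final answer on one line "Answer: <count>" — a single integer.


#1 (z=17) -> B2->E, B1->T, B4->E, B3->T, B4->E, B3->T, B4->S, B3->F; covered: B1=T, B2=E, B3=T, B3=F, B4=S, B4=E
#2 (z=14) -> B2->E, B1->T, B4->S, B3->F; covered: B1=T, B2=E, B3=F, B4=S
#3 (z=10) -> B2->E, B1->T, B4->E, B3->T, B4->S, B3->F; covered: B1=T, B2=E, B3=T, B3=F, B4=S, B4=E
#4 (z=4) -> B2->E, B1->F, B4->E, B3->T, B4->S, B3->F; covered: B1=F, B2=E, B3=T, B3=F, B4=S, B4=E
#5 (z=24) -> B2->S, B1->T, B4->S, B3->F; covered: B1=T, B2=S, B3=F, B4=S
#6 (z=7) -> B2->E, B1->T, B4->S, B3->F; covered: B1=T, B2=E, B3=F, B4=S
#7 (z=18) -> B2->E, B1->T, B4->S, B3->F; covered: B1=T, B2=E, B3=F, B4=S
the full pool covers 8 outcomes: B1=T, B1=F, B2=S, B2=E, B3=T, B3=F, B4=S, B4=E
every size-1 subset falls short of the 8 outcomes (best: 6/8)
the canonical winner is {4, 5}: size 2, full 8-outcome coverage, earliest index list among size-2 covers
Answer: 2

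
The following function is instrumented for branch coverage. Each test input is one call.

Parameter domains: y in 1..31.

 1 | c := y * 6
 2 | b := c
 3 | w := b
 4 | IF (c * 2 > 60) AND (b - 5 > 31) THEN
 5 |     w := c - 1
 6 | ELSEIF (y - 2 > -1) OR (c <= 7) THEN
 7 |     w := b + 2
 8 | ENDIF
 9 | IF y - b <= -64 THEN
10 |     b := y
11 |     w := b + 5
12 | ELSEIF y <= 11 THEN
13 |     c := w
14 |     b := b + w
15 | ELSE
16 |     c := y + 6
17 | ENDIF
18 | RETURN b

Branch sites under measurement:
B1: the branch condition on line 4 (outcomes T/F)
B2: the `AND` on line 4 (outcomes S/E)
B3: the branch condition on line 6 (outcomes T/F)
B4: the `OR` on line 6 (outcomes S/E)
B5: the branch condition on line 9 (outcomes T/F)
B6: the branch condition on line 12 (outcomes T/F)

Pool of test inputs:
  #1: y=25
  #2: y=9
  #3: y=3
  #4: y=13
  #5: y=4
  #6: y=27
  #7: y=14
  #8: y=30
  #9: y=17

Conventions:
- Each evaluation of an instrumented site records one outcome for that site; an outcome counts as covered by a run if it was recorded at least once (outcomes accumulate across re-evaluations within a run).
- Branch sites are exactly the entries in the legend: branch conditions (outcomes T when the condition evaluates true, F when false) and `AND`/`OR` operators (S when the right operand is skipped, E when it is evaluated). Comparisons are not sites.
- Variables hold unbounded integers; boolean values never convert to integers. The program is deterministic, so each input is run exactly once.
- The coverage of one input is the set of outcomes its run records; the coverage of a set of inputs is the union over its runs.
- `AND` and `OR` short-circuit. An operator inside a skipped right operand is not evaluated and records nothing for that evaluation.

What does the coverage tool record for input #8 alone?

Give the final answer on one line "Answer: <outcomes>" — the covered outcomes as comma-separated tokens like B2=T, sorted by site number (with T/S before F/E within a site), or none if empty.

Tracing the run of input #8 (y=30):
  B2->E, B1->T, B5->T
deduplicating events, the covered set is: B1=T, B2=E, B5=T

Answer: B1=T, B2=E, B5=T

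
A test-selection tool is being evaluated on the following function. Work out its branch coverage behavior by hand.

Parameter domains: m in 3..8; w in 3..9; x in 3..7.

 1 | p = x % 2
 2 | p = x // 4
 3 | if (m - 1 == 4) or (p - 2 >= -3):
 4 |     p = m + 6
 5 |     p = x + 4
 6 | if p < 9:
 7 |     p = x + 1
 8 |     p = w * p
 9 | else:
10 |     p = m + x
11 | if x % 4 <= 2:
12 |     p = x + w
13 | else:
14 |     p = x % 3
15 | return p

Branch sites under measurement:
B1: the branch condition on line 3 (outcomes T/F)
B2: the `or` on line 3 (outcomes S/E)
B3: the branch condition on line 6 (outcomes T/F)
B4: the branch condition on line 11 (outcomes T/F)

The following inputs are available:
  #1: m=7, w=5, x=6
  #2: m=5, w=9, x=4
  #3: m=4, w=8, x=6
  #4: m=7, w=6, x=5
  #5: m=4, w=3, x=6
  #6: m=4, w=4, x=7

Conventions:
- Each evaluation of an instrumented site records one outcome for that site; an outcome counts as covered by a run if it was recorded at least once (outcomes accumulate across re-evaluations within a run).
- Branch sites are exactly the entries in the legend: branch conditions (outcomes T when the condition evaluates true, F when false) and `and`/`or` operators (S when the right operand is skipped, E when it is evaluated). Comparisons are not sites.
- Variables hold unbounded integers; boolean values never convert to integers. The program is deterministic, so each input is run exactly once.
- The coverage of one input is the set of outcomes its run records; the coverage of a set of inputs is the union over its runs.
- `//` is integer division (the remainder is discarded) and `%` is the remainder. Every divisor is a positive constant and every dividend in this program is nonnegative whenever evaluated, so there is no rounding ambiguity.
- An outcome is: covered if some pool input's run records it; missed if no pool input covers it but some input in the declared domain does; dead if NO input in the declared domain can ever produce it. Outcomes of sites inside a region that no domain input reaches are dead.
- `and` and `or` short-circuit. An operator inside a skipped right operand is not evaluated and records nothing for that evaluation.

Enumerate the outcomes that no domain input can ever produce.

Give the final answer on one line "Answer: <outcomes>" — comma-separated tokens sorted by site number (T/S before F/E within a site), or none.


checking every outcome against all 210 domain inputs:
  B1=F: zero occurrences over every domain input -> dead
  reachable outcomes have witnesses, e.g. B1=T (e.g. m=3, w=3, x=3), B2=S (e.g. m=5, w=3, x=3), B2=E (e.g. m=3, w=3, x=3), B3=T (e.g. m=3, w=3, x=3)
Answer: B1=F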